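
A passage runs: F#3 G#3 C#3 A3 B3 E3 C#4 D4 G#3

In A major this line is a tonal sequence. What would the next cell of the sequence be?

The 3-note cells begin on F#3, A3, C#4 — each up a 3rd from the last.
So cell 4 is E4 F#4 B3.

E4 F#4 B3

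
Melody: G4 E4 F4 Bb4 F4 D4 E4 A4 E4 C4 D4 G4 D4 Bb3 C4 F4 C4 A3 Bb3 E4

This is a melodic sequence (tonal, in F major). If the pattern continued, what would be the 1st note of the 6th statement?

With 4-note cells, note 1 of each statement runs G4, F4, E4, D4, C4.
From C4, down a 2nd gives Bb3.

Bb3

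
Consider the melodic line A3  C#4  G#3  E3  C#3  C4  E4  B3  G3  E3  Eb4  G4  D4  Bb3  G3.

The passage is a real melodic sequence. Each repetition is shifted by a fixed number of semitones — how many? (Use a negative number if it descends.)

3

Unit = 5 notes; the statements start on A3, C4, Eb4, moving up a 3rd each time.
Counting half-steps from A3 to C4: 3.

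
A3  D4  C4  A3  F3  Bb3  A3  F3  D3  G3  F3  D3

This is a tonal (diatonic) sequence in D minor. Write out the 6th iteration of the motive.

With a 4-note motive the entries are A3, F3, D3, each down a 3rd from the previous.
Continuing the starts: Bb2 → G2 → E2.
So cell 6 is E2 A2 G2 E2.

E2 A2 G2 E2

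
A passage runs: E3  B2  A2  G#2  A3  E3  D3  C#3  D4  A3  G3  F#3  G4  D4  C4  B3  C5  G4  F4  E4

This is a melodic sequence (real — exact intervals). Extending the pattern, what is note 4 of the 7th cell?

The unit is 4 notes. Position-4 pitches of the 5 shown cells: G#2, C#3, F#3, B3, E4.
Carrying that up a 4th forward: A4 → D5.

D5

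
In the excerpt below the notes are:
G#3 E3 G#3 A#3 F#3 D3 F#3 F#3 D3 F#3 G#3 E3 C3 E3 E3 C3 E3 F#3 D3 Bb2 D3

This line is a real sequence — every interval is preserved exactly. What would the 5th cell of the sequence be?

With a 7-note motive the entries are G#3, F#3, E3, each down a 2nd from the previous.
Carrying on: D3 → C3.
From C3 the exact shape gives C3 Ab2 C3 D3 Bb2 Gb2 Bb2.

C3 Ab2 C3 D3 Bb2 Gb2 Bb2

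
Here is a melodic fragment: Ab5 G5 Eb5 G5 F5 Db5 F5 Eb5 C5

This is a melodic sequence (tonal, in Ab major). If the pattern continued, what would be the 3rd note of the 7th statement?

F4

Grouping in 3s, the 3rd note of each cell is Eb5, Db5, C5.
Carrying that down a 2nd forward: Bb4 → Ab4 → G4 → F4.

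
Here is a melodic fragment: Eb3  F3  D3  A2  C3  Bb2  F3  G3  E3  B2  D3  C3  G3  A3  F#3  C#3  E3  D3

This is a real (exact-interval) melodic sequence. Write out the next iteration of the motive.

Taking 6-note groups, the heads are Eb3, F3, G3: the pattern moves up a 2nd.
Statement 4 starts on A3 and keeps the same exact contour: A3 B3 G#3 D#3 F#3 E3.

A3 B3 G#3 D#3 F#3 E3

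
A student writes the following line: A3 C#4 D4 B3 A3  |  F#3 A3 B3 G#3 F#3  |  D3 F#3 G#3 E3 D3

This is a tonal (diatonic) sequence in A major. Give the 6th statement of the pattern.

E2 G#2 A2 F#2 E2

Unit = 5 notes; the statements start on A3, F#3, D3, moving down a 3rd each time.
Extending down a 3rd: B2 → G#2 → E2.
Statement 6 starts on E2 and keeps the same diatonic contour: E2 G#2 A2 F#2 E2.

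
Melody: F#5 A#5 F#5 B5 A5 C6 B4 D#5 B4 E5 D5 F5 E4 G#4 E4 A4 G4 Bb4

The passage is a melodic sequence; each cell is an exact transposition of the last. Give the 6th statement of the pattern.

G2 B2 G2 C3 Bb2 Db3

The 6-note cells begin on F#5, B4, E4 — each down a 5th from the last.
Carrying on: A3 → D3 → G2.
So cell 6 is G2 B2 G2 C3 Bb2 Db3.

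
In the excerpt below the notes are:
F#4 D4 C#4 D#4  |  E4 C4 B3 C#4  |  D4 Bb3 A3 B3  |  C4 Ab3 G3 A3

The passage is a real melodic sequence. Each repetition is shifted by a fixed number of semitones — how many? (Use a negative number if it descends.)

With a 4-note motive the entries are F#4, E4, D4, C4, each down a 2nd from the previous.
F#4→E4 is 64 − 66 = -2 semitones.

-2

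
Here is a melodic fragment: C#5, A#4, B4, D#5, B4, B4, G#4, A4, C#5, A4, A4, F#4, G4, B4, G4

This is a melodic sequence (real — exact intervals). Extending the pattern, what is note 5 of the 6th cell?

The unit is 5 notes. Position-5 pitches of the 3 shown cells: B4, A4, G4.
Extending down a 2nd: F4 → Eb4 → Db4.

Db4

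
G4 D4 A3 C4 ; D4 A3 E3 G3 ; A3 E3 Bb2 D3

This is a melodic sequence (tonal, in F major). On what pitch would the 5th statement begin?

Bb2

Unit = 4 notes; the statements start on G4, D4, A3, moving down a 4th each time.
Extending the heads down a 4th: E3 → Bb2.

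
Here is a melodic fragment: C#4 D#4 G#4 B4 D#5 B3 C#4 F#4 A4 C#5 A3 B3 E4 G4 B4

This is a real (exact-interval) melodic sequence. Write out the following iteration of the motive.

Unit = 5 notes; the statements start on C#4, B3, A3, moving down a 2nd each time.
So cell 4 is G3 A3 D4 F4 A4.

G3 A3 D4 F4 A4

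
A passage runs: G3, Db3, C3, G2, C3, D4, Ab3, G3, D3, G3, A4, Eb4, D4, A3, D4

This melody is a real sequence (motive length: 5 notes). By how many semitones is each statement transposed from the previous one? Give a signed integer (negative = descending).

7

Taking 5-note groups, the heads are G3, D4, A4: the pattern moves up a 5th.
Counting half-steps from G3 to D4: 7.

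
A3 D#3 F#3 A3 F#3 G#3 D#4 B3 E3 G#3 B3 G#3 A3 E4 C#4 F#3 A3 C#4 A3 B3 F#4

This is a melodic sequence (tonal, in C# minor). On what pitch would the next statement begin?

With a 7-note motive the entries are A3, B3, C#4, each up a 2nd from the previous.
One more step up a 2nd gives D#4.

D#4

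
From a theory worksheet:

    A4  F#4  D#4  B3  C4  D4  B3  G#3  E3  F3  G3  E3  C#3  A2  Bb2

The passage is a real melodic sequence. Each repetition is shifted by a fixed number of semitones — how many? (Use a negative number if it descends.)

-7

Unit = 5 notes; the statements start on A4, D4, G3, moving down a 5th each time.
Counting half-steps from A4 to D4: -7.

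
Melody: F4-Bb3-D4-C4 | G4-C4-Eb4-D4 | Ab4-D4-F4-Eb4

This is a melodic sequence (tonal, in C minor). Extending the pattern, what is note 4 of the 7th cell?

Bb4

Grouping in 4s, the 4th note of each cell is C4, D4, Eb4.
Extending up a 2nd: F4 → G4 → Ab4 → Bb4.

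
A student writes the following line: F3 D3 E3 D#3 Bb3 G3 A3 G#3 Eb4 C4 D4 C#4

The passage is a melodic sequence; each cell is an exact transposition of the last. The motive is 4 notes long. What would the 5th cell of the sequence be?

Db5 Bb4 C5 B4

Unit = 4 notes; the statements start on F3, Bb3, Eb4, moving up a 4th each time.
Carrying on: Ab4 → Db5.
So cell 5 is Db5 Bb4 C5 B4.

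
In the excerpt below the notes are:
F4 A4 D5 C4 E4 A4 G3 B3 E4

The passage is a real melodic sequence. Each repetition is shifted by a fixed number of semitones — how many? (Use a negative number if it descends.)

-5

Unit = 3 notes; the statements start on F4, C4, G3, moving down a 4th each time.
Counting half-steps from F4 to C4: -5.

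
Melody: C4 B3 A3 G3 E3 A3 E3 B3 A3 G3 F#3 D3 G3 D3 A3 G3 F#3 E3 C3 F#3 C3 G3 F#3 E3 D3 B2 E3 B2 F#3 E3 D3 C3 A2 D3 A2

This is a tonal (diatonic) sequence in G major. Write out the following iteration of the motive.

With a 7-note motive the entries are C4, B3, A3, G3, F#3, each down a 2nd from the previous.
Statement 6 starts on E3 and keeps the same diatonic contour: E3 D3 C3 B2 G2 C3 G2.

E3 D3 C3 B2 G2 C3 G2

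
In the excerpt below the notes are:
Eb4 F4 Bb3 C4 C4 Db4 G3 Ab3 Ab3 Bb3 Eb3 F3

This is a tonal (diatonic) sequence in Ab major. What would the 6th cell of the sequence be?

With a 4-note motive the entries are Eb4, C4, Ab3, each down a 3rd from the previous.
Carrying on: F3 → Db3 → Bb2.
Statement 6 starts on Bb2 and keeps the same diatonic contour: Bb2 C3 F2 G2.

Bb2 C3 F2 G2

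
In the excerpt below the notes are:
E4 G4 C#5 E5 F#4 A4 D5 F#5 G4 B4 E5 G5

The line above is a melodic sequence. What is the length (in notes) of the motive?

12 notes total. Splitting into 3 groups of 4:
E4 G4 C#5 E5 | F#4 A4 D5 F#5 | G4 B4 E5 G5
That's a consistent up a 2nd shift per cell, and no other grouping gives one.

4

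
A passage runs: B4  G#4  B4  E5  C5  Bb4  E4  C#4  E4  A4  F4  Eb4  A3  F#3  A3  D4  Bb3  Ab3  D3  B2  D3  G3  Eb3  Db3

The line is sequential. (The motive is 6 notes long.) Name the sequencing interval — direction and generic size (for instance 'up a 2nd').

The 6-note cells begin on B4, E4, A3, D3 — each down a 5th from the last.
From B4 to E4: down a 5th.

down a 5th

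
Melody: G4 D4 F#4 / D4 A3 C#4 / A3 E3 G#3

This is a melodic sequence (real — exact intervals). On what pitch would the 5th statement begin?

With a 3-note motive the entries are G4, D4, A3, each down a 4th from the previous.
Continuing: E3 → B2. Statement 5 starts on B2.

B2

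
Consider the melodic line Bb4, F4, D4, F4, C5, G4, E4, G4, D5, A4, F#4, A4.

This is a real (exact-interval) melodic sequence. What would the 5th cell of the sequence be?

F#5 C#5 A#4 C#5

The 4-note cells begin on Bb4, C5, D5 — each up a 2nd from the last.
Continuing the starts: E5 → F#5.
So cell 5 is F#5 C#5 A#4 C#5.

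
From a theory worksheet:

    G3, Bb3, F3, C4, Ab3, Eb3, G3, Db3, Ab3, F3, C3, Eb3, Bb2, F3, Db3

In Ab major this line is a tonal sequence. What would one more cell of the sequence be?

Ab2 C3 G2 Db3 Bb2

Unit = 5 notes; the statements start on G3, Eb3, C3, moving down a 3rd each time.
Statement 4 starts on Ab2 and keeps the same diatonic contour: Ab2 C3 G2 Db3 Bb2.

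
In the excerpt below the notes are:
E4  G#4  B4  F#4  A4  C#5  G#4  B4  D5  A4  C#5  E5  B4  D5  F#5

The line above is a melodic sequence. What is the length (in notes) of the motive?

3

15 notes total. Splitting into 5 groups of 3:
E4 G#4 B4 | F#4 A4 C#5 | G#4 B4 D5 | A4 C#5 E5 | B4 D5 F#5
Every group is a transposition up a 2nd of the one before; no shorter unit works.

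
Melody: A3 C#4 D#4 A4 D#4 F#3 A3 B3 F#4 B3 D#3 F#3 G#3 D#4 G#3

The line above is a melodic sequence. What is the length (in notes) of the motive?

Try groups of 5 (3 cells in 15 notes):
A3 C#4 D#4 A4 D#4 | F#3 A3 B3 F#4 B3 | D#3 F#3 G#3 D#4 G#3
That's a consistent down a 3rd shift per cell, and no other grouping gives one.

5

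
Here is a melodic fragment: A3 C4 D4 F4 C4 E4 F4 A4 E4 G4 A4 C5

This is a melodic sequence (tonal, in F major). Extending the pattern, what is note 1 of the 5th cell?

Bb4

The unit is 4 notes. Position-1 pitches of the 3 shown cells: A3, C4, E4.
Carrying that up a 3rd forward: G4 → Bb4.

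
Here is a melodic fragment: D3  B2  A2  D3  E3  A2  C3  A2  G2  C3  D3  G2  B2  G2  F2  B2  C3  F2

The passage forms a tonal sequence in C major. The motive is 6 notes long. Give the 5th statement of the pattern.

Unit = 6 notes; the statements start on D3, C3, B2, moving down a 2nd each time.
Extending down a 2nd: A2 → G2.
Statement 5 starts on G2 and keeps the same diatonic contour: G2 E2 D2 G2 A2 D2.

G2 E2 D2 G2 A2 D2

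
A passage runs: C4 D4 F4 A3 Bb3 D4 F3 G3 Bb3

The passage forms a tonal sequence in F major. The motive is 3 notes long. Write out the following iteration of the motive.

D3 E3 G3

Taking 3-note groups, the heads are C4, A3, F3: the pattern moves down a 3rd.
Statement 4 starts on D3 and keeps the same diatonic contour: D3 E3 G3.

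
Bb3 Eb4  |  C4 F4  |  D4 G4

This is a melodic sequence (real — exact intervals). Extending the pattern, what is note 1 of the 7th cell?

Grouping in 2s, the 1st note of each cell is Bb3, C4, D4.
Extending up a 2nd: E4 → F#4 → G#4 → A#4.

A#4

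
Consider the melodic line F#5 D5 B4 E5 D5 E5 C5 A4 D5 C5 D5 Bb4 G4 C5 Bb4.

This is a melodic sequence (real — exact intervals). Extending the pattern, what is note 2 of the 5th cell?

With 5-note cells, note 2 of each statement runs D5, C5, Bb4.
Extending down a 2nd: Ab4 → Gb4.

Gb4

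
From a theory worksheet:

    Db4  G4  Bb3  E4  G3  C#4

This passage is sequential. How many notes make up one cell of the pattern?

There are 6 notes; a 2-note unit gives 3 cells:
Db4 G4 | Bb3 E4 | G3 C#4
Each cell is the previous one down a 3rd — so the unit is 2 notes.

2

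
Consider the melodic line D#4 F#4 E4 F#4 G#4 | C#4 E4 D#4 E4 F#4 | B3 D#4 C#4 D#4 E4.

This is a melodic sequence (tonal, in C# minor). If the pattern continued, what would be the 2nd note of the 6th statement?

Grouping in 5s, the 2nd note of each cell is F#4, E4, D#4.
Extending down a 2nd: C#4 → B3 → A3.

A3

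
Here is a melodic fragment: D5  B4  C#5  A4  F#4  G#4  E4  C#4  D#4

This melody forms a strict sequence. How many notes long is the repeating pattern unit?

There are 9 notes; a 3-note unit gives 3 cells:
D5 B4 C#5 | A4 F#4 G#4 | E4 C#4 D#4
Each cell is the previous one down a 4th — so the unit is 3 notes.

3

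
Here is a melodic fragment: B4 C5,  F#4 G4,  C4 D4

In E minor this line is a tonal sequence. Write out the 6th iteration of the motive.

Taking 2-note groups, the heads are B4, F#4, C4: the pattern moves down a 4th.
Continuing the starts: G3 → D3 → A2.
From A2 the diatonic shape gives A2 B2.

A2 B2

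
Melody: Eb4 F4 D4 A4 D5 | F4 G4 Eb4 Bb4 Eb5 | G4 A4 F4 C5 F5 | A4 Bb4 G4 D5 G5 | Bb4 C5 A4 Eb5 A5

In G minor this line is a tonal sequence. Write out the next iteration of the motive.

The 5-note cells begin on Eb4, F4, G4, A4, Bb4 — each up a 2nd from the last.
So cell 6 is C5 D5 Bb4 F5 Bb5.

C5 D5 Bb4 F5 Bb5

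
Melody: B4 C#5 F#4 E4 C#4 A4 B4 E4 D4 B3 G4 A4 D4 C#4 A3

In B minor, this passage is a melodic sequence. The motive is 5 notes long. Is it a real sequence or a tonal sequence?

Every note is diatonic to B minor.
Cell 1 has -2 semitones from note 3 to 4, but cell 3 has -1 — the interval quality changes while the contour stays the same, which is the hallmark of a tonal sequence.

tonal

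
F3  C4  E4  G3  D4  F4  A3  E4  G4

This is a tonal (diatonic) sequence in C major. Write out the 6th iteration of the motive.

D4 A4 C5

Taking 3-note groups, the heads are F3, G3, A3: the pattern moves up a 2nd.
Carrying on: B3 → C4 → D4.
So cell 6 is D4 A4 C5.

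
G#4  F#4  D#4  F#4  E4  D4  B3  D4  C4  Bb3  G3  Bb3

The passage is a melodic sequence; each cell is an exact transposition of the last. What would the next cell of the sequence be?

With a 4-note motive the entries are G#4, E4, C4, each down a 3rd from the previous.
So cell 4 is Ab3 Gb3 Eb3 Gb3.

Ab3 Gb3 Eb3 Gb3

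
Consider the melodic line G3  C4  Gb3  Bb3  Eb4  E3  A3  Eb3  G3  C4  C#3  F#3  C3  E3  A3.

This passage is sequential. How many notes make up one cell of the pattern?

There are 15 notes; a 5-note unit gives 3 cells:
G3 C4 Gb3 Bb3 Eb4 | E3 A3 Eb3 G3 C4 | C#3 F#3 C3 E3 A3
Each cell is the previous one down a 3rd — so the unit is 5 notes.

5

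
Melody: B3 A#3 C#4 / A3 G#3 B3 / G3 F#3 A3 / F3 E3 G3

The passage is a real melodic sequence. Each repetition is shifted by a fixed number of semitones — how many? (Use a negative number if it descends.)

-2

Taking 3-note groups, the heads are B3, A3, G3, F3: the pattern moves down a 2nd.
B3 to A3 spans -2 semitones.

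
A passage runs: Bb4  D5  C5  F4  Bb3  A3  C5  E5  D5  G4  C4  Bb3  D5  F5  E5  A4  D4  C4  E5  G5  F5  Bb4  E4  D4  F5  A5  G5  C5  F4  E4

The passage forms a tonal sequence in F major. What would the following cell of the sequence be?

G5 Bb5 A5 D5 G4 F4

Unit = 6 notes; the statements start on Bb4, C5, D5, E5, F5, moving up a 2nd each time.
So cell 6 is G5 Bb5 A5 D5 G4 F4.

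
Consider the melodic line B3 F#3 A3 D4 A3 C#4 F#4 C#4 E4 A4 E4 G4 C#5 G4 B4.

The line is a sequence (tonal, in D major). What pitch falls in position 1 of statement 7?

G5

Grouping in 3s, the 1st note of each cell is B3, D4, F#4, A4, C#5.
Carrying that up a 3rd forward: E5 → G5.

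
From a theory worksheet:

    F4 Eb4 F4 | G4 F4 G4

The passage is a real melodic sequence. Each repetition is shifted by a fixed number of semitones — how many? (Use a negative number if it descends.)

With a 3-note motive the entries are F4, G4, each up a 2nd from the previous.
F4 to G4 spans +2 semitones.

2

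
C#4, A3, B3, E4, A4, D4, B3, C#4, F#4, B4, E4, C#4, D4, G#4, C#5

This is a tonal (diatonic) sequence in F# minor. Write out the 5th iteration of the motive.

With a 5-note motive the entries are C#4, D4, E4, each up a 2nd from the previous.
Carrying on: F#4 → G#4.
So cell 5 is G#4 E4 F#4 B4 E5.

G#4 E4 F#4 B4 E5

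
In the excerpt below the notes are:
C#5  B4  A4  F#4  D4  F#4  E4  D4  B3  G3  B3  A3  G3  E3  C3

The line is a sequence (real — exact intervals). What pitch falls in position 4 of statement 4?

With 5-note cells, note 4 of each statement runs F#4, B3, E3.
One more down a 5th gives A2.

A2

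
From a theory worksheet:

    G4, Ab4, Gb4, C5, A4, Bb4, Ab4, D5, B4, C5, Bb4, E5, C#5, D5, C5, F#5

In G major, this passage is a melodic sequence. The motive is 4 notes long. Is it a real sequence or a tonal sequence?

real

Each cell has the same semitone pattern (1, -2, 6) — intervals are preserved exactly.
And Ab4 lies outside G major, so the sequence is real rather than tonal.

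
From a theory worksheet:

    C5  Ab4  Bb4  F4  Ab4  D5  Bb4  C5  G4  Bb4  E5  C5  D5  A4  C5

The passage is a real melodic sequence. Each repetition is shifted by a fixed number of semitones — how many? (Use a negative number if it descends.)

2

Taking 5-note groups, the heads are C5, D5, E5: the pattern moves up a 2nd.
Counting half-steps from C5 to D5: 2.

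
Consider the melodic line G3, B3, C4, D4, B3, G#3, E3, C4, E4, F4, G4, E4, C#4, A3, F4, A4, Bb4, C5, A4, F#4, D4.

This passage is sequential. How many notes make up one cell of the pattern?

7

There are 21 notes; a 7-note unit gives 3 cells:
G3 B3 C4 D4 B3 G#3 E3 | C4 E4 F4 G4 E4 C#4 A3 | F4 A4 Bb4 C5 A4 F#4 D4
Each cell is the previous one up a 4th — so the unit is 7 notes.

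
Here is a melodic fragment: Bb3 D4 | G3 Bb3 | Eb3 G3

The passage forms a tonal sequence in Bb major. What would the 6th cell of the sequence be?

The 2-note cells begin on Bb3, G3, Eb3 — each down a 3rd from the last.
Extending down a 3rd: C3 → A2 → F2.
So cell 6 is F2 A2.

F2 A2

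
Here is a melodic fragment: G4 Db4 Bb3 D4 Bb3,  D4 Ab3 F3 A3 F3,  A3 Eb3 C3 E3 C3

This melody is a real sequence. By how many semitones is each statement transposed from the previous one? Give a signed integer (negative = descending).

-5

The 5-note cells begin on G4, D4, A3 — each down a 4th from the last.
G4 to D4 spans -5 semitones.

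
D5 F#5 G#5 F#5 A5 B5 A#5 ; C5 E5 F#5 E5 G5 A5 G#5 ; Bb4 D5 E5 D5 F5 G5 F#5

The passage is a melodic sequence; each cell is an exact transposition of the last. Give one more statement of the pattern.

The 7-note cells begin on D5, C5, Bb4 — each down a 2nd from the last.
So cell 4 is Ab4 C5 D5 C5 Eb5 F5 E5.

Ab4 C5 D5 C5 Eb5 F5 E5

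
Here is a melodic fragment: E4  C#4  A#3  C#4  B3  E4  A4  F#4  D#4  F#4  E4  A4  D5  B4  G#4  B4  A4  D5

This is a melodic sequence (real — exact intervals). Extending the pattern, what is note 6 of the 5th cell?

With 6-note cells, note 6 of each statement runs E4, A4, D5.
Extending up a 4th: G5 → C6.

C6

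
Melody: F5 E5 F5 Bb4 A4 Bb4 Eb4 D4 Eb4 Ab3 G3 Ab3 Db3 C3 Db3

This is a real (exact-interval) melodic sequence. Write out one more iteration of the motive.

With a 3-note motive the entries are F5, Bb4, Eb4, Ab3, Db3, each down a 5th from the previous.
From Gb2 the exact shape gives Gb2 F2 Gb2.

Gb2 F2 Gb2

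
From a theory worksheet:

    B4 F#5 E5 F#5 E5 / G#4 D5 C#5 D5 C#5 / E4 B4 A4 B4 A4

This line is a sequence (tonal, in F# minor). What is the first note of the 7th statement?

Taking 5-note groups, the heads are B4, G#4, E4: the pattern moves down a 3rd.
Continuing: C#4 → A3 → F#3 → D3. Statement 7 starts on D3.

D3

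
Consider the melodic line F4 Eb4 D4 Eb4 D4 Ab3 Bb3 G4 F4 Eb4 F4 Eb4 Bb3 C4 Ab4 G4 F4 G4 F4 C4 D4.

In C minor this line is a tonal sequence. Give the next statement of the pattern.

Bb4 Ab4 G4 Ab4 G4 D4 Eb4

Unit = 7 notes; the statements start on F4, G4, Ab4, moving up a 2nd each time.
Statement 4 starts on Bb4 and keeps the same diatonic contour: Bb4 Ab4 G4 Ab4 G4 D4 Eb4.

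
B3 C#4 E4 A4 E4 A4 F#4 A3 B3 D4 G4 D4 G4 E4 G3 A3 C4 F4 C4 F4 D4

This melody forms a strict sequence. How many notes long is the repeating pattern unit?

7

21 notes total. Splitting into 3 groups of 7:
B3 C#4 E4 A4 E4 A4 F#4 | A3 B3 D4 G4 D4 G4 E4 | G3 A3 C4 F4 C4 F4 D4
That's a consistent down a 2nd shift per cell, and no other grouping gives one.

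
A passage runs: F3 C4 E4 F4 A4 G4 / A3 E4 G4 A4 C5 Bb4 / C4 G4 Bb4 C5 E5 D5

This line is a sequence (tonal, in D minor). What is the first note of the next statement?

E4

With a 6-note motive the entries are F3, A3, C4, each up a 3rd from the previous.
The next head, up a 3rd from C4, is E4.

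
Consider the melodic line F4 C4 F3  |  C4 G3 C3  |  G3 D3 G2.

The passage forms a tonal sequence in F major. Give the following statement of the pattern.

D3 A2 D2

Unit = 3 notes; the statements start on F4, C4, G3, moving down a 4th each time.
So cell 4 is D3 A2 D2.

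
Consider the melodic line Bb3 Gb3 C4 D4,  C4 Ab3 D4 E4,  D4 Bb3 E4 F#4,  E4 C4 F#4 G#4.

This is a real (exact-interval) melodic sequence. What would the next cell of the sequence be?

The 4-note cells begin on Bb3, C4, D4, E4 — each up a 2nd from the last.
From F#4 the exact shape gives F#4 D4 G#4 A#4.

F#4 D4 G#4 A#4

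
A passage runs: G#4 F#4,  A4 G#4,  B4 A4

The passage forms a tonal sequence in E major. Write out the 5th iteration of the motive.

D#5 C#5

Unit = 2 notes; the statements start on G#4, A4, B4, moving up a 2nd each time.
Continuing the starts: C#5 → D#5.
Statement 5 starts on D#5 and keeps the same diatonic contour: D#5 C#5.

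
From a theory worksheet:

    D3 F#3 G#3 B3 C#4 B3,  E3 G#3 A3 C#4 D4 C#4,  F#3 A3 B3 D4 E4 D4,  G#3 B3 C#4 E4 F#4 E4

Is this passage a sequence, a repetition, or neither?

Each 6-note cell is the previous one transposed up a 2nd.

sequence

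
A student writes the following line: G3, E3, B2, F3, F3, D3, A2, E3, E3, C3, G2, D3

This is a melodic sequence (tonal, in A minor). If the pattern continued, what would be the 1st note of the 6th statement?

With 4-note cells, note 1 of each statement runs G3, F3, E3.
Extending down a 2nd: D3 → C3 → B2.

B2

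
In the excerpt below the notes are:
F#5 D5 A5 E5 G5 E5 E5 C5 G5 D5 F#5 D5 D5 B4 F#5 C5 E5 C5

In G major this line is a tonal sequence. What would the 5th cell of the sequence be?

B4 G4 D5 A4 C5 A4

The 6-note cells begin on F#5, E5, D5 — each down a 2nd from the last.
Extending down a 2nd: C5 → B4.
From B4 the diatonic shape gives B4 G4 D5 A4 C5 A4.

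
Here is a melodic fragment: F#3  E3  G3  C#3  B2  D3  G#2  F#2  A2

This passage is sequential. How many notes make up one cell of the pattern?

There are 9 notes; a 3-note unit gives 3 cells:
F#3 E3 G3 | C#3 B2 D3 | G#2 F#2 A2
Every group is a transposition down a 4th of the one before; no shorter unit works.

3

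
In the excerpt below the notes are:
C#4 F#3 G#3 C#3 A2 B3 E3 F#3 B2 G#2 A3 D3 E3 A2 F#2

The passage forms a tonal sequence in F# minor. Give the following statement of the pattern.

Unit = 5 notes; the statements start on C#4, B3, A3, moving down a 2nd each time.
So cell 4 is G#3 C#3 D3 G#2 E2.

G#3 C#3 D3 G#2 E2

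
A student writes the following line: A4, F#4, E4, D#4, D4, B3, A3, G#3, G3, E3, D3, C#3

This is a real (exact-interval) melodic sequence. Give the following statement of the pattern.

Unit = 4 notes; the statements start on A4, D4, G3, moving down a 5th each time.
Statement 4 starts on C3 and keeps the same exact contour: C3 A2 G2 F#2.

C3 A2 G2 F#2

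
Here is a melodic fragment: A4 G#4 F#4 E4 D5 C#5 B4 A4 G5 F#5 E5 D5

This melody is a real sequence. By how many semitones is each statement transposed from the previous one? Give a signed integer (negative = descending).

5

Unit = 4 notes; the statements start on A4, D5, G5, moving up a 4th each time.
A4 to D5 spans +5 semitones.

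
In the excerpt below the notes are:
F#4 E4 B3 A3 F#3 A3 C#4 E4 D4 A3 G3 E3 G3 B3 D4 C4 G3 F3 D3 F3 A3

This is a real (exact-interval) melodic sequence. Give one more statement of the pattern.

C4 Bb3 F3 Eb3 C3 Eb3 G3

Unit = 7 notes; the statements start on F#4, E4, D4, moving down a 2nd each time.
From C4 the exact shape gives C4 Bb3 F3 Eb3 C3 Eb3 G3.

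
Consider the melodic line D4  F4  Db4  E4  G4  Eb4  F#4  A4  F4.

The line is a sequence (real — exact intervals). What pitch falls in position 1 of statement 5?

A#4

With 3-note cells, note 1 of each statement runs D4, E4, F#4.
Extending up a 2nd: G#4 → A#4.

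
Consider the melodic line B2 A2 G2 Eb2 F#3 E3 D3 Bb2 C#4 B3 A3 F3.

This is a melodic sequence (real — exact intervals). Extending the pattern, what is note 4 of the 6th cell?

With 4-note cells, note 4 of each statement runs Eb2, Bb2, F3.
Each moves up a 5th. Continuing: C4 → G4 → D5.

D5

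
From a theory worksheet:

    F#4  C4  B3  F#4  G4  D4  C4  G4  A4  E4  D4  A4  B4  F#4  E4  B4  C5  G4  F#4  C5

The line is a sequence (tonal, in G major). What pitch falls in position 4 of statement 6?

Grouping in 4s, the 4th note of each cell is F#4, G4, A4, B4, C5.
Each moves up a 2nd; the next is D5.

D5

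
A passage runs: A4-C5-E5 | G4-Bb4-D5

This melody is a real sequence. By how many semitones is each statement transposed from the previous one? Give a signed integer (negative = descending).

-2

Taking 3-note groups, the heads are A4, G4: the pattern moves down a 2nd.
A4 to G4 spans -2 semitones.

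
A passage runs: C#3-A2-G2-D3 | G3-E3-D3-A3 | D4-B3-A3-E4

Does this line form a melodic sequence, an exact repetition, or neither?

Each 4-note cell is the previous one transposed up a 5th.

sequence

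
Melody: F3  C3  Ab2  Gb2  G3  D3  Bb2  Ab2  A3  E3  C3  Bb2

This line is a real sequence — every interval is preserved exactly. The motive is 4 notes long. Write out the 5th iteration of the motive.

With a 4-note motive the entries are F3, G3, A3, each up a 2nd from the previous.
Extending up a 2nd: B3 → C#4.
So cell 5 is C#4 G#3 E3 D3.

C#4 G#3 E3 D3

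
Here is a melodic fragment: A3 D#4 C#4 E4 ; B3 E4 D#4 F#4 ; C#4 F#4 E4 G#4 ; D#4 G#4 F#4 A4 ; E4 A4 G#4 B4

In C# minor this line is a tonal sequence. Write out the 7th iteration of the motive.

G#4 C#5 B4 D#5

Unit = 4 notes; the statements start on A3, B3, C#4, D#4, E4, moving up a 2nd each time.
Carrying on: F#4 → G#4.
So cell 7 is G#4 C#5 B4 D#5.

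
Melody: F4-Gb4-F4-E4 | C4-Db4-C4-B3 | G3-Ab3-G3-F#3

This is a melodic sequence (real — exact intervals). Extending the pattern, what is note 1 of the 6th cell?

E2

The unit is 4 notes. Position-1 pitches of the 3 shown cells: F4, C4, G3.
Carrying that down a 4th forward: D3 → A2 → E2.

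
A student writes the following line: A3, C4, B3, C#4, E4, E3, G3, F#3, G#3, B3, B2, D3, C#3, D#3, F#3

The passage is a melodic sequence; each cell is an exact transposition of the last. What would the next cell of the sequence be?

F#2 A2 G#2 A#2 C#3

Unit = 5 notes; the statements start on A3, E3, B2, moving down a 4th each time.
Statement 4 starts on F#2 and keeps the same exact contour: F#2 A2 G#2 A#2 C#3.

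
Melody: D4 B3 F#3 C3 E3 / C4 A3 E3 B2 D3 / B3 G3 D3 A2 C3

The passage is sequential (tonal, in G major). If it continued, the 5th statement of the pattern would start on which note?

Taking 5-note groups, the heads are D4, C4, B3: the pattern moves down a 2nd.
Continuing: A3 → G3. Statement 5 starts on G3.

G3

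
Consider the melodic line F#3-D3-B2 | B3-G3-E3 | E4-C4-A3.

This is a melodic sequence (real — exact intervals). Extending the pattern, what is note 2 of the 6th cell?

Grouping in 3s, the 2nd note of each cell is D3, G3, C4.
Each moves up a 4th. Continuing: F4 → Bb4 → Eb5.

Eb5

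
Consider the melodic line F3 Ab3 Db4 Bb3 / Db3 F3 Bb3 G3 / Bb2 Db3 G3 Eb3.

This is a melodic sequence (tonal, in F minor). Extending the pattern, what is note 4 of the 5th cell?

Ab2

The unit is 4 notes. Position-4 pitches of the 3 shown cells: Bb3, G3, Eb3.
Each moves down a 3rd. Continuing: C3 → Ab2.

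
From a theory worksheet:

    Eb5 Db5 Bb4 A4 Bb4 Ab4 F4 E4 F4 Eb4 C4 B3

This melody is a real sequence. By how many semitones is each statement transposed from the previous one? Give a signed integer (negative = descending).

With a 4-note motive the entries are Eb5, Bb4, F4, each down a 4th from the previous.
Counting half-steps from Eb5 to Bb4: -5.

-5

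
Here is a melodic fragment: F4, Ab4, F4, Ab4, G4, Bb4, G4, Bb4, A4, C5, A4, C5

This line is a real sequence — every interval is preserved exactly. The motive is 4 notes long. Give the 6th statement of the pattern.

D#5 F#5 D#5 F#5

Taking 4-note groups, the heads are F4, G4, A4: the pattern moves up a 2nd.
Continuing the starts: B4 → C#5 → D#5.
Statement 6 starts on D#5 and keeps the same exact contour: D#5 F#5 D#5 F#5.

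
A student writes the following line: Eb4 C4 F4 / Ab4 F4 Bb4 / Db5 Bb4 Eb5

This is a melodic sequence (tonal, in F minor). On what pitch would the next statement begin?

G5

Taking 3-note groups, the heads are Eb4, Ab4, Db5: the pattern moves up a 4th.
One more step up a 4th gives G5.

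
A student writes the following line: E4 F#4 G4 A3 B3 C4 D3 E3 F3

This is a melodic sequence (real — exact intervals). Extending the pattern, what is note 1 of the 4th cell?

G2

The unit is 3 notes. Position-1 pitches of the 3 shown cells: E4, A3, D3.
One more down a 5th gives G2.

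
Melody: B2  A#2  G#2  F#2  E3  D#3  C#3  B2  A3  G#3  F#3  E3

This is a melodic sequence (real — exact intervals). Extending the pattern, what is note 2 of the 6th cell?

B4

The unit is 4 notes. Position-2 pitches of the 3 shown cells: A#2, D#3, G#3.
Each moves up a 4th. Continuing: C#4 → F#4 → B4.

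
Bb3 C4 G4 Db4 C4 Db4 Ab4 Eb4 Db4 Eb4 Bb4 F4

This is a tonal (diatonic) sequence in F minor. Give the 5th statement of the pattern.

F4 G4 Db5 Ab4

With a 4-note motive the entries are Bb3, C4, Db4, each up a 2nd from the previous.
Continuing the starts: Eb4 → F4.
From F4 the diatonic shape gives F4 G4 Db5 Ab4.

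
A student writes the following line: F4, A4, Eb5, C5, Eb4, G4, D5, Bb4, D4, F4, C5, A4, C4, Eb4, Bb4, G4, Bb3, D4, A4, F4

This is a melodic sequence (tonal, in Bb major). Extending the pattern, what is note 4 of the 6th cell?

Eb4

With 4-note cells, note 4 of each statement runs C5, Bb4, A4, G4, F4.
One more down a 2nd gives Eb4.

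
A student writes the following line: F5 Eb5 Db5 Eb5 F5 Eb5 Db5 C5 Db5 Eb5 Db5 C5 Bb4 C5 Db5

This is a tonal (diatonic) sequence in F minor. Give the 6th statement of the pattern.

With a 5-note motive the entries are F5, Eb5, Db5, each down a 2nd from the previous.
Continuing the starts: C5 → Bb4 → Ab4.
Statement 6 starts on Ab4 and keeps the same diatonic contour: Ab4 G4 F4 G4 Ab4.

Ab4 G4 F4 G4 Ab4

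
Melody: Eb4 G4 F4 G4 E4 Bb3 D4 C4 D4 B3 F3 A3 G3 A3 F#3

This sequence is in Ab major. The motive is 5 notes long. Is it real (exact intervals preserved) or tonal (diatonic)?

Each cell has the same semitone pattern (4, -2, 2, -3) — intervals are preserved exactly.
And E4 lies outside Ab major, so the sequence is real rather than tonal.

real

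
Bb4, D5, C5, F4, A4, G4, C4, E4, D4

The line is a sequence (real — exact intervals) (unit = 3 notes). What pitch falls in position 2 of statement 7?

Grouping in 3s, the 2nd note of each cell is D5, A4, E4.
Extending down a 4th: B3 → F#3 → C#3 → G#2.

G#2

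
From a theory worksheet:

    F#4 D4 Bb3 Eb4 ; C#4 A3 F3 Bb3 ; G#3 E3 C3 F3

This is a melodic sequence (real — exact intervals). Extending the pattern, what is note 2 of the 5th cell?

Grouping in 4s, the 2nd note of each cell is D4, A3, E3.
Extending down a 4th: B2 → F#2.

F#2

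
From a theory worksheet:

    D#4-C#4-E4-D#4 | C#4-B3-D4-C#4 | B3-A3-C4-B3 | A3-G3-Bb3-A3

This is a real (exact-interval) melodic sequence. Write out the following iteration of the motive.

G3 F3 Ab3 G3

Unit = 4 notes; the statements start on D#4, C#4, B3, A3, moving down a 2nd each time.
Statement 5 starts on G3 and keeps the same exact contour: G3 F3 Ab3 G3.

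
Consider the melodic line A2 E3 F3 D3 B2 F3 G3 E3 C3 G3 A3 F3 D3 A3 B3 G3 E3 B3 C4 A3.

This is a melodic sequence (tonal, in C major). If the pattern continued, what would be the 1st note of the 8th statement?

With 4-note cells, note 1 of each statement runs A2, B2, C3, D3, E3.
Carrying that up a 2nd forward: F3 → G3 → A3.

A3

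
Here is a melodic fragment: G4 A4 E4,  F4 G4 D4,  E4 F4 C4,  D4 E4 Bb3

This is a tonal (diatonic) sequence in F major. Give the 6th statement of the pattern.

Taking 3-note groups, the heads are G4, F4, E4, D4: the pattern moves down a 2nd.
Continuing the starts: C4 → Bb3.
So cell 6 is Bb3 C4 G3.

Bb3 C4 G3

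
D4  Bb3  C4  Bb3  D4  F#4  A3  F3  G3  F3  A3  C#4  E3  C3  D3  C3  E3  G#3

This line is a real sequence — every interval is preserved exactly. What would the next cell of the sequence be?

B2 G2 A2 G2 B2 D#3

Unit = 6 notes; the statements start on D4, A3, E3, moving down a 4th each time.
Statement 4 starts on B2 and keeps the same exact contour: B2 G2 A2 G2 B2 D#3.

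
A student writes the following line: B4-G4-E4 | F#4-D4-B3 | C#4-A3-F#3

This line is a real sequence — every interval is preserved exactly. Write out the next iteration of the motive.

G#3 E3 C#3

Unit = 3 notes; the statements start on B4, F#4, C#4, moving down a 4th each time.
Statement 4 starts on G#3 and keeps the same exact contour: G#3 E3 C#3.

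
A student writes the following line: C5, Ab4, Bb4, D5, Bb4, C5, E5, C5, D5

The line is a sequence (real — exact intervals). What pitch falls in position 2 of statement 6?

The unit is 3 notes. Position-2 pitches of the 3 shown cells: Ab4, Bb4, C5.
Extending up a 2nd: D5 → E5 → F#5.

F#5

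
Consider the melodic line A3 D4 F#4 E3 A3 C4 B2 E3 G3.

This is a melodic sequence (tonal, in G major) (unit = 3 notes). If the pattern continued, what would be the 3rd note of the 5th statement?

With 3-note cells, note 3 of each statement runs F#4, C4, G3.
Each moves down a 4th. Continuing: D3 → A2.

A2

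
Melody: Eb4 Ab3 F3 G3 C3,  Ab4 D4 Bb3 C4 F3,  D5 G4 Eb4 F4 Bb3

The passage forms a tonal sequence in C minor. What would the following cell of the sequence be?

G5 C5 Ab4 Bb4 Eb4

Taking 5-note groups, the heads are Eb4, Ab4, D5: the pattern moves up a 4th.
So cell 4 is G5 C5 Ab4 Bb4 Eb4.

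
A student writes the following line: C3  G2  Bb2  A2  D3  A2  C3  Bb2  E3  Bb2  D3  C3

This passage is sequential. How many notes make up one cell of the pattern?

Try groups of 4 (3 cells in 12 notes):
C3 G2 Bb2 A2 | D3 A2 C3 Bb2 | E3 Bb2 D3 C3
Every group is a transposition up a 2nd of the one before; no shorter unit works.

4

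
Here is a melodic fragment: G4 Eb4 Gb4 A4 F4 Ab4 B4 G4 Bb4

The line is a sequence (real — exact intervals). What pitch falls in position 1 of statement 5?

D#5

The unit is 3 notes. Position-1 pitches of the 3 shown cells: G4, A4, B4.
Extending up a 2nd: C#5 → D#5.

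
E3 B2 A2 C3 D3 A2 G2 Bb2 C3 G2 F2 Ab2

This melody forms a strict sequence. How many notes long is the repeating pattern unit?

4

Try groups of 4 (3 cells in 12 notes):
E3 B2 A2 C3 | D3 A2 G2 Bb2 | C3 G2 F2 Ab2
That's a consistent down a 2nd shift per cell, and no other grouping gives one.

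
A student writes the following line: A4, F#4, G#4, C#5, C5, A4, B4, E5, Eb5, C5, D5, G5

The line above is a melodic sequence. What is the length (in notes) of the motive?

4

Try groups of 4 (3 cells in 12 notes):
A4 F#4 G#4 C#5 | C5 A4 B4 E5 | Eb5 C5 D5 G5
That's a consistent up a 3rd shift per cell, and no other grouping gives one.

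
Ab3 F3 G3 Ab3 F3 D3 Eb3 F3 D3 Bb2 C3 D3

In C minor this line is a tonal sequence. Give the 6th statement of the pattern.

With a 4-note motive the entries are Ab3, F3, D3, each down a 3rd from the previous.
Carrying on: Bb2 → G2 → Eb2.
From Eb2 the diatonic shape gives Eb2 C2 D2 Eb2.

Eb2 C2 D2 Eb2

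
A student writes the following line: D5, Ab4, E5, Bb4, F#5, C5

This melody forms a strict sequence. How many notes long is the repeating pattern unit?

2

Try groups of 2 (3 cells in 6 notes):
D5 Ab4 | E5 Bb4 | F#5 C5
Each cell is the previous one up a 2nd — so the unit is 2 notes.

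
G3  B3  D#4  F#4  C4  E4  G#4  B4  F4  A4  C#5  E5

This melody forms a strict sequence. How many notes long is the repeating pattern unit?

There are 12 notes; a 4-note unit gives 3 cells:
G3 B3 D#4 F#4 | C4 E4 G#4 B4 | F4 A4 C#5 E5
That's a consistent up a 4th shift per cell, and no other grouping gives one.

4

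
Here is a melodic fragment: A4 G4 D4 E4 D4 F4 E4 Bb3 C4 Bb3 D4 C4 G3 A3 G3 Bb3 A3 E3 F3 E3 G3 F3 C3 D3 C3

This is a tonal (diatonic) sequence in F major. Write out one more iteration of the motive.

E3 D3 A2 Bb2 A2

Unit = 5 notes; the statements start on A4, F4, D4, Bb3, G3, moving down a 3rd each time.
From E3 the diatonic shape gives E3 D3 A2 Bb2 A2.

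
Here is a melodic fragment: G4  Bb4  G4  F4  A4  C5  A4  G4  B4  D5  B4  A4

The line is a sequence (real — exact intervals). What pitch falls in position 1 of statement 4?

The unit is 4 notes. Position-1 pitches of the 3 shown cells: G4, A4, B4.
From B4, up a 2nd gives C#5.

C#5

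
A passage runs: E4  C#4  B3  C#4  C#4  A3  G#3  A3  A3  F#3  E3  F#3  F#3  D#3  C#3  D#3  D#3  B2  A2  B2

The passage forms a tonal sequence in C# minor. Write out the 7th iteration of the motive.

G#2 E2 D#2 E2

Taking 4-note groups, the heads are E4, C#4, A3, F#3, D#3: the pattern moves down a 3rd.
Extending down a 3rd: B2 → G#2.
So cell 7 is G#2 E2 D#2 E2.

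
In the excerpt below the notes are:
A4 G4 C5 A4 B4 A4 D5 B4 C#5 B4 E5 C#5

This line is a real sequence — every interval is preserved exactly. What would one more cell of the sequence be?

Unit = 4 notes; the statements start on A4, B4, C#5, moving up a 2nd each time.
Statement 4 starts on D#5 and keeps the same exact contour: D#5 C#5 F#5 D#5.

D#5 C#5 F#5 D#5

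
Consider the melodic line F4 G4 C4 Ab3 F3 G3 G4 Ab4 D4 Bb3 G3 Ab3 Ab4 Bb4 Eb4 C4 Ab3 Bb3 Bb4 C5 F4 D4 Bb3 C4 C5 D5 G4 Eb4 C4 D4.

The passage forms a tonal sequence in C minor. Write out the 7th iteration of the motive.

Eb5 F5 Bb4 G4 Eb4 F4

Unit = 6 notes; the statements start on F4, G4, Ab4, Bb4, C5, moving up a 2nd each time.
Continuing the starts: D5 → Eb5.
From Eb5 the diatonic shape gives Eb5 F5 Bb4 G4 Eb4 F4.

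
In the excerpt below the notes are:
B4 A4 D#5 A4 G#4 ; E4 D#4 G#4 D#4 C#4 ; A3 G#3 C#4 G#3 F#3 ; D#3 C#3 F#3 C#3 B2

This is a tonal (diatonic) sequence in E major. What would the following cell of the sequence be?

G#2 F#2 B2 F#2 E2

With a 5-note motive the entries are B4, E4, A3, D#3, each down a 5th from the previous.
From G#2 the diatonic shape gives G#2 F#2 B2 F#2 E2.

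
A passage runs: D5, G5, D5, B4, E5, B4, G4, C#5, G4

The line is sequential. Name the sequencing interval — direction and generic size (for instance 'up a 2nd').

down a 3rd

Taking 3-note groups, the heads are D5, B4, G4: the pattern moves down a 3rd.
D5 to B4 is down a 3rd.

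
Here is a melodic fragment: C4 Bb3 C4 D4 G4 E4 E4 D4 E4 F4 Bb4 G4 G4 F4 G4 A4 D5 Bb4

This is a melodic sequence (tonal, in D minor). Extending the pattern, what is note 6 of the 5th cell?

Grouping in 6s, the 6th note of each cell is E4, G4, Bb4.
Extending up a 3rd: D5 → F5.

F5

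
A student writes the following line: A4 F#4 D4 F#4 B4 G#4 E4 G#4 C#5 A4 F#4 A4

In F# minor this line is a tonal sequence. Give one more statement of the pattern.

The 4-note cells begin on A4, B4, C#5 — each up a 2nd from the last.
So cell 4 is D5 B4 G#4 B4.

D5 B4 G#4 B4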